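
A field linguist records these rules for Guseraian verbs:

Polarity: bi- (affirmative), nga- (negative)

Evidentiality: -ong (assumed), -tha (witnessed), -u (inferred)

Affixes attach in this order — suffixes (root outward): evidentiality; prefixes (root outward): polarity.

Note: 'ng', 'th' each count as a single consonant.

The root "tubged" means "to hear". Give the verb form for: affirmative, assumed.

Attach evidentiality assumed -ong → tubgedong.
Attach polarity affirmative bi- → bitubgedong.

bitubgedong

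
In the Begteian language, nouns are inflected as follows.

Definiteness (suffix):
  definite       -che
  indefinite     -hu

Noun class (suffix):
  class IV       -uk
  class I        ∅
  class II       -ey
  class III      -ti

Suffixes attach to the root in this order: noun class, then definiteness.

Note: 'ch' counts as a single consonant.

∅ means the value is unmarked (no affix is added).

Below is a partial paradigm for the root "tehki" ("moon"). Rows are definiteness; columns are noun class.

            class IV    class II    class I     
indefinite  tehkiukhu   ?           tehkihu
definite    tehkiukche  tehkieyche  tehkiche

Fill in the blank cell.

Attach noun class class II -ey → tehkiey.
Attach definiteness indefinite -hu → tehkieyhu.

tehkieyhu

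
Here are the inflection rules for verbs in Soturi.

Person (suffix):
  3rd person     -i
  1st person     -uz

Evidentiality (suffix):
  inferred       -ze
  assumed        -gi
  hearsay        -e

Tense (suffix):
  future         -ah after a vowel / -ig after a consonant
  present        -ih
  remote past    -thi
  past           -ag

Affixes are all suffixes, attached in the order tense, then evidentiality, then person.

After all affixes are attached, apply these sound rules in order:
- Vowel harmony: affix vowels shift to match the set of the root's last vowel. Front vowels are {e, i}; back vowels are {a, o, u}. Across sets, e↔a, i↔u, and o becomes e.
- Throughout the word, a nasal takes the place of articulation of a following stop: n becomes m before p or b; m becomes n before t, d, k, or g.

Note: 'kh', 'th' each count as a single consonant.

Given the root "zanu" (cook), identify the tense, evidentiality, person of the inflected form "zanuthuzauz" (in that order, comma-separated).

Segment: zanu-thi-ze-uz.
tense: -thi → remote past.
evidentiality: -ze → inferred.
person: -uz → 1st person.

remote past, inferred, 1st person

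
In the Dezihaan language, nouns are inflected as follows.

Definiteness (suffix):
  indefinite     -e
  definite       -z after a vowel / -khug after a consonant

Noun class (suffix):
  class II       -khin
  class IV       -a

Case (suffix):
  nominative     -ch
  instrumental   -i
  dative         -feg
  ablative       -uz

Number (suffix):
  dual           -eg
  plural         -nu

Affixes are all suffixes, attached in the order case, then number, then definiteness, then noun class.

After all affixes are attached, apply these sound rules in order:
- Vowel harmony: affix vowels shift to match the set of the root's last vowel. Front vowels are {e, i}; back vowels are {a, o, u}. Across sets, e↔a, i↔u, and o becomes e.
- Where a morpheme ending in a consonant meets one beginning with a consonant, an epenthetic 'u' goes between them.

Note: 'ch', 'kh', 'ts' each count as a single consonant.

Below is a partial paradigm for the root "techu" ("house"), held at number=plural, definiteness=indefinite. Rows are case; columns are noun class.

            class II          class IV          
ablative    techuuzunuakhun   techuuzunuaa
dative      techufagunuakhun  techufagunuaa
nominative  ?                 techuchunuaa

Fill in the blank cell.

techuchunuakhun

Attach case nominative -ch → techuch.
Attach number plural -nu → techuchnu.
Attach definiteness indefinite -e → techuchnue.
Attach noun class class II -khin → techuchnuekhin.
Apply vowel harmony: techuchnuekhin → techuchnuakhun.
Apply epenthesis: techuchnuakhun → techuchunuakhun.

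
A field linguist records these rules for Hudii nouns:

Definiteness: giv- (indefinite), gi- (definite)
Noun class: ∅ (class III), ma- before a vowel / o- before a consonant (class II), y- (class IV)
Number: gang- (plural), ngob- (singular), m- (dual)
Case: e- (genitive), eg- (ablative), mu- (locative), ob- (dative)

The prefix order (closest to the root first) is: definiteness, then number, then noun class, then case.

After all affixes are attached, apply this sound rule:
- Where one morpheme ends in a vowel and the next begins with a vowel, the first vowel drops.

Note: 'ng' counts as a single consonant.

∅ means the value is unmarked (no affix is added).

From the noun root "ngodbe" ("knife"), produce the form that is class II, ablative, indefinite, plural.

Attach definiteness indefinite giv- → givngodbe.
Attach number plural gang- → ganggivngodbe.
Attach noun class class II o- (before consonant 'g') → oganggivngodbe.
Attach case ablative eg- → egoganggivngodbe.
Vowel deletion: no change.

egoganggivngodbe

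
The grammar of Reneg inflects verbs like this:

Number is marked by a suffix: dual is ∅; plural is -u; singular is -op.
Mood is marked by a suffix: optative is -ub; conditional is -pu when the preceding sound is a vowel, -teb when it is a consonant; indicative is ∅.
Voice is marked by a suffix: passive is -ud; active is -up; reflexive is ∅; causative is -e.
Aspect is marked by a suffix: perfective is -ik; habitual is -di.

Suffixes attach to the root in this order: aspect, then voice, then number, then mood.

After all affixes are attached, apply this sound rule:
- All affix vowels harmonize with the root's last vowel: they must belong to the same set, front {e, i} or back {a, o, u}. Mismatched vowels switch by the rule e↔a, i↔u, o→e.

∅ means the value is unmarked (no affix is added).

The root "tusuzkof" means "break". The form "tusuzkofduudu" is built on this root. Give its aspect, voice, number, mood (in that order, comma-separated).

habitual, passive, plural, indicative

Segment: tusuzkof-di-ud-u.
aspect: -di → habitual.
voice: -ud → passive.
number: -u → plural.
mood: ∅ → indicative.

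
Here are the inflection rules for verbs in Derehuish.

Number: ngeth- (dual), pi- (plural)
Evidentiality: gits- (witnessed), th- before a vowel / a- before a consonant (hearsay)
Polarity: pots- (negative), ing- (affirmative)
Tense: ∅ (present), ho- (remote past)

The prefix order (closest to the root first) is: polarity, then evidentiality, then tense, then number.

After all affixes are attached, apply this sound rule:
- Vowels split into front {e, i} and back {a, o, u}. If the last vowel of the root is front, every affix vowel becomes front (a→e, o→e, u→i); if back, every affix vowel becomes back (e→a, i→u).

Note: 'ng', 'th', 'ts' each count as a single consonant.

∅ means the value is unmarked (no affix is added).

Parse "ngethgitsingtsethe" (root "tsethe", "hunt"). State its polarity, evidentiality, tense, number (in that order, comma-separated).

Segment: ngeth-gits-ing-tsethe.
polarity: ing- → affirmative.
evidentiality: gits- → witnessed.
tense: ∅ → present.
number: ngeth- → dual.

affirmative, witnessed, present, dual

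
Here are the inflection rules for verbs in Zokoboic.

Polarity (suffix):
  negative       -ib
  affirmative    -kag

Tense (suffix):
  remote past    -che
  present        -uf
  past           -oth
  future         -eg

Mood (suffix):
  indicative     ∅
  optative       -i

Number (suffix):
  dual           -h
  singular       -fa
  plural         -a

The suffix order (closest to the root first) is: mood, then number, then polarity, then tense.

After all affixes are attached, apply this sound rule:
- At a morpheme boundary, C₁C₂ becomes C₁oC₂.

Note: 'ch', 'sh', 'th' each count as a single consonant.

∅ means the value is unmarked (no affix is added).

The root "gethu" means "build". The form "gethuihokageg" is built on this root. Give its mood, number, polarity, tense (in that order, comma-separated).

Segment: gethu-i-h-kag-eg.
mood: -i → optative.
number: -h → dual.
polarity: -kag → affirmative.
tense: -eg → future.

optative, dual, affirmative, future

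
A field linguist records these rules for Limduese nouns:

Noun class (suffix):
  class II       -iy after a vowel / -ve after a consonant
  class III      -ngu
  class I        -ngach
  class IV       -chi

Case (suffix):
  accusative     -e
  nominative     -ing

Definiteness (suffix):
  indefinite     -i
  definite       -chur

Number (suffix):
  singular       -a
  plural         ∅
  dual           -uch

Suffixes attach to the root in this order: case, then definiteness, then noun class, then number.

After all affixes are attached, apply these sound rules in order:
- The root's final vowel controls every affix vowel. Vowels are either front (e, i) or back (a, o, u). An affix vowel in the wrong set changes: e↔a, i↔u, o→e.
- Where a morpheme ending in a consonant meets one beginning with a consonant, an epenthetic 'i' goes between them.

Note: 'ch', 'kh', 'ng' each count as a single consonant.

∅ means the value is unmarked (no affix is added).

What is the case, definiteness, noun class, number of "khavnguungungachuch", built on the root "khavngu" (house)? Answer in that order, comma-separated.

nominative, indefinite, class I, dual

Segment: khavngu-ing-i-ngach-uch.
case: -ing → nominative.
definiteness: -i → indefinite.
noun class: -ngach → class I.
number: -uch → dual.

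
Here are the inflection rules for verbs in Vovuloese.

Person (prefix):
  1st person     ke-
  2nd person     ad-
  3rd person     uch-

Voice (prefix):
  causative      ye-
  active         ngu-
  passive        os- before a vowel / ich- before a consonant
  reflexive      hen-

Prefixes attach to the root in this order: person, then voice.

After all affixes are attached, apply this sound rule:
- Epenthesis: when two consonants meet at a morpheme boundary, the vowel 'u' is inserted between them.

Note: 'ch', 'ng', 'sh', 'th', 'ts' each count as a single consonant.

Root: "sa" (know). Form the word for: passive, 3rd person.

Attach person 3rd person uch- → uchsa.
Attach voice passive os- (before vowel 'u') → osuchsa.
Apply epenthesis: osuchsa → osuchusa.

osuchusa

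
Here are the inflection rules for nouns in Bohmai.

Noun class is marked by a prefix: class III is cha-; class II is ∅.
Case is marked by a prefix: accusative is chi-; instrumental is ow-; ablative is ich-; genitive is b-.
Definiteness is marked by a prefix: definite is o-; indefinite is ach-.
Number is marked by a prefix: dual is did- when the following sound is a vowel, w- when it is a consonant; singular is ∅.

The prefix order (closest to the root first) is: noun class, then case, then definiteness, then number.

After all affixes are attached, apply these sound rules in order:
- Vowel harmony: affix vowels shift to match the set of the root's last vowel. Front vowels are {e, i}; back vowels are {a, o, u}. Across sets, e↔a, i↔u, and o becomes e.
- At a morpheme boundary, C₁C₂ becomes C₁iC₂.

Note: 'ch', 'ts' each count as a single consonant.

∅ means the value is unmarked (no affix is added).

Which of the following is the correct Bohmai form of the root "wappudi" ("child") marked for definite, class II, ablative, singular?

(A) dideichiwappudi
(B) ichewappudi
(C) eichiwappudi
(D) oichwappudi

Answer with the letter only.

noun class = class II: zero marking, form stays wappudi.
Attach case ablative ich- → ichwappudi.
Attach definiteness definite o- → oichwappudi.
number = singular: zero marking, form stays oichwappudi.
Apply vowel harmony: oichwappudi → eichwappudi.
Apply epenthesis: eichwappudi → eichiwappudi.
So the correct form is eichiwappudi, option (C).
(D) oichwappudi is wrong: it fails to apply the sound rule(s).
(B) ichewappudi is wrong: it has the affixes in the wrong order.
(A) dideichiwappudi is wrong: it uses dual instead of singular for number.

C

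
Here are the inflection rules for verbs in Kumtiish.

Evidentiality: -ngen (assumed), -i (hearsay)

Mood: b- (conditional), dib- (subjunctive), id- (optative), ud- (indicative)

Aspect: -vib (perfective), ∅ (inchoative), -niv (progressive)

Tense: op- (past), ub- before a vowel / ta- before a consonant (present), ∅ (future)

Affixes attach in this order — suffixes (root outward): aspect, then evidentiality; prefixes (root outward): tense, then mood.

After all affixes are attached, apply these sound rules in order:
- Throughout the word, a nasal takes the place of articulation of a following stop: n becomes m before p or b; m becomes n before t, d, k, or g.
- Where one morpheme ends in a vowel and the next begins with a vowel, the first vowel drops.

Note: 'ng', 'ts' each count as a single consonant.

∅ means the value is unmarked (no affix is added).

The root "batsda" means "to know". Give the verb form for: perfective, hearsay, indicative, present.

udtabatsdavibi

Attach aspect perfective -vib → batsdavib.
Attach tense present ta- (before consonant 'b') → tabatsdavib.
Attach evidentiality hearsay -i → tabatsdavibi.
Attach mood indicative ud- → udtabatsdavibi.
Nasal assimilation: no change.
Vowel deletion: no change.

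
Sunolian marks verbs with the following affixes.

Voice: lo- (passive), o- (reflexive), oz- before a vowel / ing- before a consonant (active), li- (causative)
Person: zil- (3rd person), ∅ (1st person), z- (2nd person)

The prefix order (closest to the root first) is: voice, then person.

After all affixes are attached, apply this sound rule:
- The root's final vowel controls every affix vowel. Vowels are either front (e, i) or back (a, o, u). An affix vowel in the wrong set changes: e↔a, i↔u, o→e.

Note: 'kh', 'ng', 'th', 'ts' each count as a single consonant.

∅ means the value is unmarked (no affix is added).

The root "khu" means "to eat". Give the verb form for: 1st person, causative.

Attach voice causative li- → likhu.
person = 1st person: zero marking, form stays likhu.
Apply vowel harmony: likhu → lukhu.

lukhu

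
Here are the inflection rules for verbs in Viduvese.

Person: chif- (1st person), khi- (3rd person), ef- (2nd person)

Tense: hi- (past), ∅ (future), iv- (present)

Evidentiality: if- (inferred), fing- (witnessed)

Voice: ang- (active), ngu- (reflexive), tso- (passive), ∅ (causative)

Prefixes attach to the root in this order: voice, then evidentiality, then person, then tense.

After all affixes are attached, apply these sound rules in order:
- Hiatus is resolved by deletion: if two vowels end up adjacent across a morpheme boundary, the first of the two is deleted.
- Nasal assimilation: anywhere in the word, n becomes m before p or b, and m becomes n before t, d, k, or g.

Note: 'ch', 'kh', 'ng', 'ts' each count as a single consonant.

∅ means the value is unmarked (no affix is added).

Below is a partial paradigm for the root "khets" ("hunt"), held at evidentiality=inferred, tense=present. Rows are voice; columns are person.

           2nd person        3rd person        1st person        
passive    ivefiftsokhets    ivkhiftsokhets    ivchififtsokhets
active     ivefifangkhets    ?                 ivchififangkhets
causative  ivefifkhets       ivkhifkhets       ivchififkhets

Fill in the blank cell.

Attach voice active ang- → angkhets.
Attach evidentiality inferred if- → ifangkhets.
Attach person 3rd person khi- → khiifangkhets.
Attach tense present iv- → ivkhiifangkhets.
Apply vowel deletion: ivkhiifangkhets → ivkhifangkhets.
Nasal assimilation: no change.

ivkhifangkhets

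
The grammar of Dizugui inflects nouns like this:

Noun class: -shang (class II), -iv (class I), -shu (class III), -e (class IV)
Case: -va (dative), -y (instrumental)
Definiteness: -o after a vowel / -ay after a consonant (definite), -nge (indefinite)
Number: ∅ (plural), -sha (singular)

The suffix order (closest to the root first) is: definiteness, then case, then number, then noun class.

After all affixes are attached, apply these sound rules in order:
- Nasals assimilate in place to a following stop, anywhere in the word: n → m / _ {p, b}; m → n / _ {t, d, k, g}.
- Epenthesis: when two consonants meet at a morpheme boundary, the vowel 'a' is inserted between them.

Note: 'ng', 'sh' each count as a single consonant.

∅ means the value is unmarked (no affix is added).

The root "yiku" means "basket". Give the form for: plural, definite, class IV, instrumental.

yikuoye

Attach definiteness definite -o (after vowel 'u') → yikuo.
Attach case instrumental -y → yikuoy.
number = plural: zero marking, form stays yikuoy.
Attach noun class class IV -e → yikuoye.
Nasal assimilation: no change.
Epenthesis: no change.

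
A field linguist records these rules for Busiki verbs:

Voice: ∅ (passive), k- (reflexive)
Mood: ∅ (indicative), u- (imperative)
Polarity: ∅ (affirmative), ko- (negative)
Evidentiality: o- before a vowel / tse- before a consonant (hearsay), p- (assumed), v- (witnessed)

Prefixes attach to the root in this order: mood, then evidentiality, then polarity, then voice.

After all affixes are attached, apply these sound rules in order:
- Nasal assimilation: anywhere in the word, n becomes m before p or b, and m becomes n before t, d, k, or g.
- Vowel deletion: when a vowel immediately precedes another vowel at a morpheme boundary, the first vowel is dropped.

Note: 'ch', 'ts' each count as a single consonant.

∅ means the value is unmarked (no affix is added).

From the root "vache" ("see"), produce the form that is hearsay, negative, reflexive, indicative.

mood = indicative: zero marking, form stays vache.
Attach evidentiality hearsay tse- (before consonant 'v') → tsevache.
Attach polarity negative ko- → kotsevache.
Attach voice reflexive k- → kkotsevache.
Nasal assimilation: no change.
Vowel deletion: no change.

kkotsevache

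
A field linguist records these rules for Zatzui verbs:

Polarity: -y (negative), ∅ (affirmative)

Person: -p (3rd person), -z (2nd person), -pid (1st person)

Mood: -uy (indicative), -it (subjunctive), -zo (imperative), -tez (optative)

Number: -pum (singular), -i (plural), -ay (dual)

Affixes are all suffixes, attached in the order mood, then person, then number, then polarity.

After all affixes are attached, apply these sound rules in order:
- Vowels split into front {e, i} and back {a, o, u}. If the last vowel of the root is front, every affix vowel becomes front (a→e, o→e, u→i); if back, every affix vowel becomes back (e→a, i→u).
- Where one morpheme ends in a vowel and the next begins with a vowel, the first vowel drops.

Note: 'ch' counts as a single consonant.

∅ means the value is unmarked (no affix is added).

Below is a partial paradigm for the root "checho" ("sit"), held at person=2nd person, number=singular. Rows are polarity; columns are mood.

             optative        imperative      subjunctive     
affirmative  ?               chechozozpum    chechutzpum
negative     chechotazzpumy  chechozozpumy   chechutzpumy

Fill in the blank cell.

Attach mood optative -tez → chechotez.
Attach person 2nd person -z → chechotezz.
Attach number singular -pum → chechotezzpum.
polarity = affirmative: zero marking, form stays chechotezzpum.
Apply vowel harmony: chechotezzpum → chechotazzpum.
Vowel deletion: no change.

chechotazzpum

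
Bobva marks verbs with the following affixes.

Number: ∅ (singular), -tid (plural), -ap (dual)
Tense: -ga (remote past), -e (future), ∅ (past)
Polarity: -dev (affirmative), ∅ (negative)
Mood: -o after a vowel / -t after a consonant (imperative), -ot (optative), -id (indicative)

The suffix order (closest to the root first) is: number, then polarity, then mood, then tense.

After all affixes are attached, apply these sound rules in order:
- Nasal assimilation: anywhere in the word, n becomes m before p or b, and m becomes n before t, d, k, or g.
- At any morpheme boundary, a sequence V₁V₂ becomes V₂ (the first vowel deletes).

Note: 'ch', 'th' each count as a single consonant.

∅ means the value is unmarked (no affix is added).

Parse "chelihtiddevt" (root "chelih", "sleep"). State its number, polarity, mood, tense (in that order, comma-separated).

plural, affirmative, imperative, past

Segment: chelih-tid-dev-t.
number: -tid → plural.
polarity: -dev → affirmative.
mood: -o/t → imperative.
tense: ∅ → past.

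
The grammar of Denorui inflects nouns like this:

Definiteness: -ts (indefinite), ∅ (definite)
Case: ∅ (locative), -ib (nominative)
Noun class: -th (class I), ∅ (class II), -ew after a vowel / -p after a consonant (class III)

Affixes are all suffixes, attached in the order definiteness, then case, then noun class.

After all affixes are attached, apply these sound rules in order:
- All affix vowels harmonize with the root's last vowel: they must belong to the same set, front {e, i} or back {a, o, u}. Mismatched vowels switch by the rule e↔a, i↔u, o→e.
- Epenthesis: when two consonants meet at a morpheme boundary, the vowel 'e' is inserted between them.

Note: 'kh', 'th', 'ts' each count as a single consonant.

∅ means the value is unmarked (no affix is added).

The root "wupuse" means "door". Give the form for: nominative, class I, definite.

wupuseibeth

definiteness = definite: zero marking, form stays wupuse.
Attach case nominative -ib → wupuseib.
Attach noun class class I -th → wupuseibth.
Vowel harmony: no change.
Apply epenthesis: wupuseibth → wupuseibeth.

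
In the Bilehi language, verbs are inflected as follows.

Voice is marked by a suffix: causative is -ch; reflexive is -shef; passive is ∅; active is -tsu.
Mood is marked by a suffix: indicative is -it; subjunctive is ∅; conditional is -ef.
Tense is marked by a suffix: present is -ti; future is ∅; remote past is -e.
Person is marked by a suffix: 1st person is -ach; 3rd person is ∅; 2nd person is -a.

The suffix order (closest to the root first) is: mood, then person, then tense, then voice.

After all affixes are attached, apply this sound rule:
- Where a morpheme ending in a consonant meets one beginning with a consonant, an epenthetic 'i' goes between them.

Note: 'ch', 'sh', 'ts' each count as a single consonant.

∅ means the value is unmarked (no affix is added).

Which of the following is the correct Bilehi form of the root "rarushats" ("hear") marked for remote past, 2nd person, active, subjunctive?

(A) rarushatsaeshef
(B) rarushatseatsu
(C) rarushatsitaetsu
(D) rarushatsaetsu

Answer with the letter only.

D

mood = subjunctive: zero marking, form stays rarushats.
Attach person 2nd person -a → rarushatsa.
Attach tense remote past -e → rarushatsae.
Attach voice active -tsu → rarushatsaetsu.
Epenthesis: no change.
So the correct form is rarushatsaetsu, option (D).
(A) rarushatsaeshef is wrong: it uses reflexive instead of active for voice.
(B) rarushatseatsu is wrong: it has the affixes in the wrong order.
(C) rarushatsitaetsu is wrong: it uses indicative instead of subjunctive for mood.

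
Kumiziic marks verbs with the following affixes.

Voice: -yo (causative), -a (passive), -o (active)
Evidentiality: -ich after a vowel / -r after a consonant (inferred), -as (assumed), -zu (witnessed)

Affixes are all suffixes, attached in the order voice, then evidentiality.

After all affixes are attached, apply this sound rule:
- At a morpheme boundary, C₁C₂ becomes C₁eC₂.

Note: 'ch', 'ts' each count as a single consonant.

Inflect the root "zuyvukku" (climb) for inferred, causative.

zuyvukkuyoich

Attach voice causative -yo → zuyvukkuyo.
Attach evidentiality inferred -ich (after vowel 'o') → zuyvukkuyoich.
Epenthesis: no change.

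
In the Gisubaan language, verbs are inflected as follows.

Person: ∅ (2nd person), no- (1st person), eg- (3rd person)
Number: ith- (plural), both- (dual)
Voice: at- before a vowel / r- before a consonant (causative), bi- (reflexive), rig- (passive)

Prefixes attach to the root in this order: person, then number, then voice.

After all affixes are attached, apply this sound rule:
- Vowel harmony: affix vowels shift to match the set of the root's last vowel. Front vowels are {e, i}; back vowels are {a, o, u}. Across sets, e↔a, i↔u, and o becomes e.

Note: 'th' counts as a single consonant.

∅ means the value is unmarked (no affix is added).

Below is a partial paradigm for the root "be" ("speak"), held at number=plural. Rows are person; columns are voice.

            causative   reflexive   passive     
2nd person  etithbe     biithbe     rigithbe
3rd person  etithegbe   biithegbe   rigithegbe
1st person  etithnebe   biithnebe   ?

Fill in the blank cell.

rigithnebe

Attach person 1st person no- → nobe.
Attach number plural ith- → ithnobe.
Attach voice passive rig- → rigithnobe.
Apply vowel harmony: rigithnobe → rigithnebe.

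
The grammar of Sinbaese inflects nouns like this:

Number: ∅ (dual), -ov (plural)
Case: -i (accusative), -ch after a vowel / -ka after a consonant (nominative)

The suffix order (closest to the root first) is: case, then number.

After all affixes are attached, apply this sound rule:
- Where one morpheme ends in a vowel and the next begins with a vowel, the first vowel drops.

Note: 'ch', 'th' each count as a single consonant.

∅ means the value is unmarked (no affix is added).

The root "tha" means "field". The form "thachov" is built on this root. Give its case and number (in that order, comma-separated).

Segment: tha-ch-ov.
case: -ch/ka → nominative.
number: -ov → plural.

nominative, plural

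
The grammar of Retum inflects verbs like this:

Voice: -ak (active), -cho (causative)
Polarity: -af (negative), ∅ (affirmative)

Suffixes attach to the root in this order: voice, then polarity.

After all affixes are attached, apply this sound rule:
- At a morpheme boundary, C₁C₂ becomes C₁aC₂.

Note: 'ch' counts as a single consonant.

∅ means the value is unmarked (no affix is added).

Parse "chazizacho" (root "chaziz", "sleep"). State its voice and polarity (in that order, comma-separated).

causative, affirmative

Segment: chaziz-cho.
voice: -cho → causative.
polarity: ∅ → affirmative.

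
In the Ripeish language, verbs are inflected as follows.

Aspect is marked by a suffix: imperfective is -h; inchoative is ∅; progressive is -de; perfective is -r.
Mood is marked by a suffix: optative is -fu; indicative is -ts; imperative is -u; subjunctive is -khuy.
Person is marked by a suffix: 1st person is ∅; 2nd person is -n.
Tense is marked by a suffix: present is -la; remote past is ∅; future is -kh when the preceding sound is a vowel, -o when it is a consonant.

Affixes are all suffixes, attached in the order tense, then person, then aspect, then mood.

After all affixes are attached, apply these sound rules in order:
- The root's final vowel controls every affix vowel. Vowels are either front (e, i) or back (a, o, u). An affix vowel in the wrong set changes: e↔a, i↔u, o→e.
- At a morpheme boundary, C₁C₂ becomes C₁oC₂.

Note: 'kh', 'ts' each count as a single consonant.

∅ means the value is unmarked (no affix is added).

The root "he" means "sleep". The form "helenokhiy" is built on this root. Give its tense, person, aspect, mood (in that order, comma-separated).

Segment: he-la-n-khuy.
tense: -la → present.
person: -n → 2nd person.
aspect: ∅ → inchoative.
mood: -khuy → subjunctive.

present, 2nd person, inchoative, subjunctive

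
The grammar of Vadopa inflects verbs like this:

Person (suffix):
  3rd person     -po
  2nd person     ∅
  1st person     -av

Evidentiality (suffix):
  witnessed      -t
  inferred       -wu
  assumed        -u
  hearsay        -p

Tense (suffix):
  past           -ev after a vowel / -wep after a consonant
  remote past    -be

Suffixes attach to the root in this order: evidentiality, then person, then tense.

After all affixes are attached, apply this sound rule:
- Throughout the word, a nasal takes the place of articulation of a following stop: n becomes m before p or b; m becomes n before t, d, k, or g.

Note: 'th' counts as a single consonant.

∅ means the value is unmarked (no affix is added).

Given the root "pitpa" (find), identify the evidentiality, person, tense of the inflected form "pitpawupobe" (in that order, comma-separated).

inferred, 3rd person, remote past

Segment: pitpa-wu-po-be.
evidentiality: -wu → inferred.
person: -po → 3rd person.
tense: -be → remote past.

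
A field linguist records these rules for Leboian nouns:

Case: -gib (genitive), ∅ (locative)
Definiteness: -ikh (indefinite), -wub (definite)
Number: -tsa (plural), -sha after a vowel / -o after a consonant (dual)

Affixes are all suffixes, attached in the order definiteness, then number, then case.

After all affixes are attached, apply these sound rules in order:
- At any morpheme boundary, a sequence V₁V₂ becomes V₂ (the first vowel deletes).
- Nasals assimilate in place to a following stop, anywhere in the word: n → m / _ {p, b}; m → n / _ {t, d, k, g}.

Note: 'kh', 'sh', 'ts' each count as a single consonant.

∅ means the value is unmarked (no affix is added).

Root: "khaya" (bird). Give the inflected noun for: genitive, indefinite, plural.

Attach definiteness indefinite -ikh → khayaikh.
Attach number plural -tsa → khayaikhtsa.
Attach case genitive -gib → khayaikhtsagib.
Apply vowel deletion: khayaikhtsagib → khayikhtsagib.
Nasal assimilation: no change.

khayikhtsagib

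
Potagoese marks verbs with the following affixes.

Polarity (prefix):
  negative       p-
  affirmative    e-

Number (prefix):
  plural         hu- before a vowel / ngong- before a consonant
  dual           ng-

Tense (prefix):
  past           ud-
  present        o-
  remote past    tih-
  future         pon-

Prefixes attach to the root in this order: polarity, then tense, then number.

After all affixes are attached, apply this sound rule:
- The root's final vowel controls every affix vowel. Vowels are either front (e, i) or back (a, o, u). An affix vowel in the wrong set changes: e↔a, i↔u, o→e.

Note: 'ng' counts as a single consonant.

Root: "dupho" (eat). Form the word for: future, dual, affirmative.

ngponadupho

Attach polarity affirmative e- → edupho.
Attach tense future pon- → ponedupho.
Attach number dual ng- → ngponedupho.
Apply vowel harmony: ngponedupho → ngponadupho.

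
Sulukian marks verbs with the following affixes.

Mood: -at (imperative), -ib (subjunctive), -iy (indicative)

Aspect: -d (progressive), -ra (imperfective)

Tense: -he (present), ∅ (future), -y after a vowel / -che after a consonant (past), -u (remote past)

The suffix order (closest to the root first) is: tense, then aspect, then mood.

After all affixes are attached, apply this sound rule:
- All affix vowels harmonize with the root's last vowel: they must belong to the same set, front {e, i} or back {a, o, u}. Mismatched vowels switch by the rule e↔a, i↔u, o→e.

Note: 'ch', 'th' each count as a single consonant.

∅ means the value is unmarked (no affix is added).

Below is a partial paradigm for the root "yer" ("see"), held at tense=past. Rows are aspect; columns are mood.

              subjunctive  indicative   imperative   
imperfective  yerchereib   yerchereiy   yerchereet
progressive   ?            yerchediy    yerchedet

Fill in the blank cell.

yerchedib

Attach tense past -che (after consonant 'r') → yerche.
Attach aspect progressive -d → yerched.
Attach mood subjunctive -ib → yerchedib.
Vowel harmony: no change.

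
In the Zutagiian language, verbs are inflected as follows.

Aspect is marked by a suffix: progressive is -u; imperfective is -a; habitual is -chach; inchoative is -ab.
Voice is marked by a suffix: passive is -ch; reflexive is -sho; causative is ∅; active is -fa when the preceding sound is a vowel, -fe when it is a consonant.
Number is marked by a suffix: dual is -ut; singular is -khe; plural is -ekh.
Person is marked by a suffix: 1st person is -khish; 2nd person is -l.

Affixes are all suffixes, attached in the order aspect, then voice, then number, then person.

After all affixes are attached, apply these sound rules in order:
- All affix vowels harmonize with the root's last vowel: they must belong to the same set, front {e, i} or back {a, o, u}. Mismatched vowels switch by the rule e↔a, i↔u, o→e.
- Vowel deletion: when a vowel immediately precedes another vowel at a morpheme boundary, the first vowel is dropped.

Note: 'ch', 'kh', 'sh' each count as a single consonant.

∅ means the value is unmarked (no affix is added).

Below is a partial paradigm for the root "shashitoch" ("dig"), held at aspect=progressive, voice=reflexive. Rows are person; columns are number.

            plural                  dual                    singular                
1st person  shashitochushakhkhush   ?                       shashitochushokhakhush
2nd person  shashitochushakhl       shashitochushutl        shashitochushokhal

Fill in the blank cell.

Attach aspect progressive -u → shashitochu.
Attach voice reflexive -sho → shashitochusho.
Attach number dual -ut → shashitochushout.
Attach person 1st person -khish → shashitochushoutkhish.
Apply vowel harmony: shashitochushoutkhish → shashitochushoutkhush.
Apply vowel deletion: shashitochushoutkhush → shashitochushutkhush.

shashitochushutkhush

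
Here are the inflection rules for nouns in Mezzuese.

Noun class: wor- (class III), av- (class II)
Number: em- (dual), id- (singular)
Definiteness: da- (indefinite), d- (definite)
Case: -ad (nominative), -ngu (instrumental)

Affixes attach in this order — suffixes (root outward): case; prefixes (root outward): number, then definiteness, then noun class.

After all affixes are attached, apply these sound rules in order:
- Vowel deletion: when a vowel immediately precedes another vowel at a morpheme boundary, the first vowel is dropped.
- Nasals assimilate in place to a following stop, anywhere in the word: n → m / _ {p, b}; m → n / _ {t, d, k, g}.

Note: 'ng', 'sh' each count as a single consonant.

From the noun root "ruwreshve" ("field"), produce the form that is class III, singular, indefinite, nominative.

wordidruwreshvad

Attach case nominative -ad → ruwreshvead.
Attach number singular id- → idruwreshvead.
Attach definiteness indefinite da- → daidruwreshvead.
Attach noun class class III wor- → wordaidruwreshvead.
Apply vowel deletion: wordaidruwreshvead → wordidruwreshvad.
Nasal assimilation: no change.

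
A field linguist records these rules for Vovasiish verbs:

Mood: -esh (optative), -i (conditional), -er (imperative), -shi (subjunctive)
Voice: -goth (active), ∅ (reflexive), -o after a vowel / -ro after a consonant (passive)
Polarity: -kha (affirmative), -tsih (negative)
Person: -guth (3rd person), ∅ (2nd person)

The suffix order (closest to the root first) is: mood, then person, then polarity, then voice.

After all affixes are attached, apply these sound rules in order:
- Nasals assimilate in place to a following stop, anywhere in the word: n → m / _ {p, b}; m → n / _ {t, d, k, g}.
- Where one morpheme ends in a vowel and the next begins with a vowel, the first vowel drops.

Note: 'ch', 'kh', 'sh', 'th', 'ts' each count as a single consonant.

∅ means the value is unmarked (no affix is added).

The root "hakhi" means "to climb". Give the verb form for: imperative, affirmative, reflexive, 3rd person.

hakherguthkha

Attach mood imperative -er → hakhier.
Attach person 3rd person -guth → hakhierguth.
Attach polarity affirmative -kha → hakhierguthkha.
voice = reflexive: zero marking, form stays hakhierguthkha.
Nasal assimilation: no change.
Apply vowel deletion: hakhierguthkha → hakherguthkha.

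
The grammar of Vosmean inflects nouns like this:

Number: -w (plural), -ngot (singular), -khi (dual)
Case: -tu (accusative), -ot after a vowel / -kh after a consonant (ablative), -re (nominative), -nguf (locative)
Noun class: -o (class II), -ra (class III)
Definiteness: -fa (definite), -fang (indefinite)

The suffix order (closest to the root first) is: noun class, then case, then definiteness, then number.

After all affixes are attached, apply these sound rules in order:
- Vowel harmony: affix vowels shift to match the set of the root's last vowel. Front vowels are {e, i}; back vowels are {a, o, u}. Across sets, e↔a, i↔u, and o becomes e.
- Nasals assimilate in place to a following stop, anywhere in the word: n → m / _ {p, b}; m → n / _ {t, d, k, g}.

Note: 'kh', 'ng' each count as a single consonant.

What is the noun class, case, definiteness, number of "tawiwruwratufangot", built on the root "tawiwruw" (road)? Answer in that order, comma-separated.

class III, accusative, definite, singular

Segment: tawiwruw-ra-tu-fa-ngot.
noun class: -ra → class III.
case: -tu → accusative.
definiteness: -fa → definite.
number: -ngot → singular.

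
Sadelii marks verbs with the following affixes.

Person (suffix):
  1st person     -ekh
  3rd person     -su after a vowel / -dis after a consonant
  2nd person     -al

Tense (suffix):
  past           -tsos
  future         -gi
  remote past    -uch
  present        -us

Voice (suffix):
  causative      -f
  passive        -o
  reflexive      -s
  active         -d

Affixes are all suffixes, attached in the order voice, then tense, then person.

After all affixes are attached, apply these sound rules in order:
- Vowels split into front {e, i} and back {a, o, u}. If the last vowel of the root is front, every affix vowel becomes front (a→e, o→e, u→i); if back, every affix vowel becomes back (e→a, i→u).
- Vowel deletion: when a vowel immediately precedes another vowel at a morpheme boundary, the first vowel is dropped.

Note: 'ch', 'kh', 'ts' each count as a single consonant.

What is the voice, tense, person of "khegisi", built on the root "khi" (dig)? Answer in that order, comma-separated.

passive, future, 3rd person

Segment: khi-o-gi-su.
voice: -o → passive.
tense: -gi → future.
person: -su/dis → 3rd person.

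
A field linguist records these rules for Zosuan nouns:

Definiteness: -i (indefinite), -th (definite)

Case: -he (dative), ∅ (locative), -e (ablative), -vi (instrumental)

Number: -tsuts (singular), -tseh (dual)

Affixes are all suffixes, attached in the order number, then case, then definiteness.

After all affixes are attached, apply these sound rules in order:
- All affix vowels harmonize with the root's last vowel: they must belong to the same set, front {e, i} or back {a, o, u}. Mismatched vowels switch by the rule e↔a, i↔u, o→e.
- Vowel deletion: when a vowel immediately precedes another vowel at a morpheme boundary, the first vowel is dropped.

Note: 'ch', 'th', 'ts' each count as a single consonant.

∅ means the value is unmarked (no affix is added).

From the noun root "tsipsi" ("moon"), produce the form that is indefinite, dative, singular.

tsipsitsitshi

Attach number singular -tsuts → tsipsitsuts.
Attach case dative -he → tsipsitsutshe.
Attach definiteness indefinite -i → tsipsitsutshei.
Apply vowel harmony: tsipsitsutshei → tsipsitsitshei.
Apply vowel deletion: tsipsitsitshei → tsipsitsitshi.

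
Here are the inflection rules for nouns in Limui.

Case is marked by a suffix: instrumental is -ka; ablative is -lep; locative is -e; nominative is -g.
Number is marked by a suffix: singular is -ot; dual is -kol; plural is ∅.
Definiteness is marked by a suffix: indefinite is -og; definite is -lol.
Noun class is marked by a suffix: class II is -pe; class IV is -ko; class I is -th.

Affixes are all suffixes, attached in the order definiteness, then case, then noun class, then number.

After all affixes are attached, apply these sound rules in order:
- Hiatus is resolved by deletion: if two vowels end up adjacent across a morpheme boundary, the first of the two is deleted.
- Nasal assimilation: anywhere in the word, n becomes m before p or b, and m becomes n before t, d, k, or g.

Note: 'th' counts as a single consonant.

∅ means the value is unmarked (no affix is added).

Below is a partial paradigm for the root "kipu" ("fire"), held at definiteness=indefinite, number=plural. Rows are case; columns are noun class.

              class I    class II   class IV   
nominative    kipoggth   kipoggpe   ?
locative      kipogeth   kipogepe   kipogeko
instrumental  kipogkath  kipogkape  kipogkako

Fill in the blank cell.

kipoggko

Attach definiteness indefinite -og → kipuog.
Attach case nominative -g → kipuogg.
Attach noun class class IV -ko → kipuoggko.
number = plural: zero marking, form stays kipuoggko.
Apply vowel deletion: kipuoggko → kipoggko.
Nasal assimilation: no change.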